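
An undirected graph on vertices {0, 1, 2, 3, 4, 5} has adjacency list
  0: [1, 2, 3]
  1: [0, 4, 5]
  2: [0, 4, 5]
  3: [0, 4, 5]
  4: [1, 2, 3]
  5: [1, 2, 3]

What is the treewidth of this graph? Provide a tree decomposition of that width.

Treewidth 3.
One such decomposition:
Bags: B1 = {0, 1, 4, 5}  B2 = {0, 2, 4, 5}  B3 = {0, 3, 4, 5}
Tree: B1–B2, B2–B3

Every bag has size at most 4, so the width is 4 − 1 = 3 and tw(G) ≤ 3. For the lower bound: the 4 vertex sets {1,5}, {2,4}, {0}, {3} are disjoint, each induces a connected subgraph, and every pair is joined by at least one edge of G. Contracting each set to a single vertex therefore yields K_{4} as a minor, and since treewidth is minor-monotone, tw(G) ≥ tw(K_{4}) = 3. The upper and lower bounds meet at 3, so that is the treewidth.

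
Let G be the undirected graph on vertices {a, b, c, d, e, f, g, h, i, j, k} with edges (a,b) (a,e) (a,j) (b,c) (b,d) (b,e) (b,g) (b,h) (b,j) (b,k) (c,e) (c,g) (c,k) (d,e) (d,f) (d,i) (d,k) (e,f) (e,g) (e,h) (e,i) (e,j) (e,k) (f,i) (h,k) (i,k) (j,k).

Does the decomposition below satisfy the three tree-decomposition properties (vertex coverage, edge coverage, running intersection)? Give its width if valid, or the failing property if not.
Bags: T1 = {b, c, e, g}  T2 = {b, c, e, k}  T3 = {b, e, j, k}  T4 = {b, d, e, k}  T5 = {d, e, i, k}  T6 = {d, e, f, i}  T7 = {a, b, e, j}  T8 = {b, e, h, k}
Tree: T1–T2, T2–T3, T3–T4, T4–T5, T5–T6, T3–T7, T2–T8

Yes; width 3.

Vertex coverage: the bags together contain {a, b, c, d, e, f, g, h, i, j, k}, the full vertex set. Edge coverage: each edge of G has both endpoints in at least one bag. Running intersection: for every vertex, the bags containing it form a connected subtree. All three properties hold, so this is a valid tree decomposition of width max|bag| − 1 = 3, and hence tw(G) ≤ 3.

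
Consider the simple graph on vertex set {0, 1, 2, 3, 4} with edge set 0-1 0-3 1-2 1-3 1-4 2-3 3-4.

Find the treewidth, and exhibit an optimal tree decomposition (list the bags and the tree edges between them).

Treewidth 2.
One such decomposition:
Bags: B1 = {0, 1, 3}  B2 = {1, 2, 3}  B3 = {1, 3, 4}
Tree: B1–B2, B1–B3

Every bag has size at most 3, so the width is 3 − 1 = 2 and tw(G) ≤ 2. Conversely, {0, 1, 3} is a clique of size 3, and the vertices of any clique must share a bag in every tree decomposition; so some bag has ≥ 3 vertices and tw(G) ≥ 2. Combining the bounds, tw(G) = 2.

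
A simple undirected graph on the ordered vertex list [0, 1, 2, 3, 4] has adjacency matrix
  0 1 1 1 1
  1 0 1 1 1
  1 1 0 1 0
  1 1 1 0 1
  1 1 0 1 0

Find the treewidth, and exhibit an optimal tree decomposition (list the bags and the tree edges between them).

Treewidth 3.
One such decomposition:
Bags: B1 = {0, 1, 2, 3}  B2 = {0, 1, 3, 4}
Tree: B1–B2

Every bag has size at most 4, so the width is 4 − 1 = 3 and tw(G) ≤ 3. On the other hand G contains the 4-clique {0, 1, 2, 3}. A clique must lie in a single bag of any decomposition, so no decomposition can have width below 3. The upper and lower bounds meet at 3, so that is the treewidth.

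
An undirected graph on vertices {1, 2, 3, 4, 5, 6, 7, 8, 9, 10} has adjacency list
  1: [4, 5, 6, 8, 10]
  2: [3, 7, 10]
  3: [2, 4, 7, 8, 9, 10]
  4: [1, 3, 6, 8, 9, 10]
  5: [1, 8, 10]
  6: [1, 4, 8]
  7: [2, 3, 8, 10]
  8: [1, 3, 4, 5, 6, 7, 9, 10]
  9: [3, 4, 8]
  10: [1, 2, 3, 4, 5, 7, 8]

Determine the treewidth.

3

A width-3 tree decomposition is:
Bags: B1 = {3, 4, 8, 10}  B2 = {3, 7, 8, 10}  B3 = {1, 4, 8, 10}  B4 = {1, 5, 8, 10}  B5 = {1, 4, 6, 8}  B6 = {2, 3, 7, 10}  B7 = {3, 4, 8, 9}
Tree: B1–B2, B1–B3, B3–B4, B3–B5, B2–B6, B1–B7
The largest bag has 4 vertices, giving width 3; this decomposition certifies tw(G) ≤ 3. Conversely, {1, 4, 8, 10} is a clique of size 4, and the vertices of any clique must share a bag in every tree decomposition; so some bag has ≥ 4 vertices and tw(G) ≥ 3. Combining the bounds, tw(G) = 3.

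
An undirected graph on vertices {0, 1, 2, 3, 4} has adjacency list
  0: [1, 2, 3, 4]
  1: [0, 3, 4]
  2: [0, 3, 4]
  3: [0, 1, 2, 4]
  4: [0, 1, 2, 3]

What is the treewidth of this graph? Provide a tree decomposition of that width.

Treewidth 3.
Bags: B1 = {0, 2, 3, 4}  B2 = {0, 1, 3, 4}
Tree: B1–B2

Each bag holds 4 vertices, so the decomposition has width 3, which upper-bounds the treewidth. On the other hand G contains the 4-clique {0, 1, 3, 4}. A clique must lie in a single bag of any decomposition, so no decomposition can have width below 3. Hence tw(G) = 3 exactly.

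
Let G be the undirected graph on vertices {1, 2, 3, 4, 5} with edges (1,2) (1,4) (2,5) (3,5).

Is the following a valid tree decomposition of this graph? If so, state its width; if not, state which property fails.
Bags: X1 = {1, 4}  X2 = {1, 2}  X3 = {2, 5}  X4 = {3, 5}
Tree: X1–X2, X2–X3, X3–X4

Vertex coverage: the bags together contain {1, 2, 3, 4, 5}, the full vertex set. Edge coverage: each edge of G has both endpoints in at least one bag. Running intersection: for every vertex, the bags containing it form a connected subtree. All three properties hold, so this is a valid tree decomposition of width max|bag| − 1 = 1, and hence tw(G) ≤ 1.

Yes; width 1.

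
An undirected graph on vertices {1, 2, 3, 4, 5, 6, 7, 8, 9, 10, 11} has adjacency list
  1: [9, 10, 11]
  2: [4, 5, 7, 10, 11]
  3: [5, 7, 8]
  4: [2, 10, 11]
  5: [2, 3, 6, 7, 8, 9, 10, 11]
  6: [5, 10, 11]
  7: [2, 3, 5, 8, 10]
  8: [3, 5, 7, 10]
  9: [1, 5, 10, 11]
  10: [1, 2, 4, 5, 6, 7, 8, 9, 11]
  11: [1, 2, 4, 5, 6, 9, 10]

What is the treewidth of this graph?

A width-3 tree decomposition is:
Bags: B1 = {2, 5, 10, 11}  B2 = {5, 6, 10, 11}  B3 = {2, 5, 7, 10}  B4 = {5, 7, 8, 10}  B5 = {5, 9, 10, 11}  B6 = {1, 9, 10, 11}  B7 = {2, 4, 10, 11}  B8 = {3, 5, 7, 8}
Tree: B1–B2, B1–B3, B3–B4, B1–B5, B5–B6, B1–B7, B4–B8
Every bag has size at most 4, so the width is 4 − 1 = 3 and tw(G) ≤ 3. On the other hand G contains the 4-clique {1, 9, 10, 11}. A clique must lie in a single bag of any decomposition, so no decomposition can have width below 3. Combining the bounds, tw(G) = 3.

3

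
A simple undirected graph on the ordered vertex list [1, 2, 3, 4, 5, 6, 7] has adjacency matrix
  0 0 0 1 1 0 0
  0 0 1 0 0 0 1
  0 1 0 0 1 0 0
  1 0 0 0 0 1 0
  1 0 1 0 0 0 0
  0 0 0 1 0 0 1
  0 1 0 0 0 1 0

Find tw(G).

2

A width-2 tree decomposition is:
Bags: B1 = {2, 3, 5}  B2 = {1, 2, 5}  B3 = {1, 2, 4}  B4 = {2, 4, 6}  B5 = {2, 6, 7}
Tree: B1–B2, B2–B3, B3–B4, B4–B5
Every bag has size at most 3, so the width is 3 − 1 = 2 and tw(G) ≤ 2. Since 2–3–5–1–4–6–7–2 is a cycle in G, G is not acyclic. Forests are exactly the graphs of treewidth ≤ 1, so tw(G) ≥ 2. The upper and lower bounds meet at 2, so that is the treewidth.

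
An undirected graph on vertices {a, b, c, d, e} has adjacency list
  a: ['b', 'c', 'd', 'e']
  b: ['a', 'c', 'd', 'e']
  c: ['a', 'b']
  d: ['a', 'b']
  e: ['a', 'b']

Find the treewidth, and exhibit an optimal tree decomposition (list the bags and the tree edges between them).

The largest bag has 3 vertices, giving width 2; this decomposition certifies tw(G) ≤ 2. Conversely, {a, b, d} is a clique of size 3, and the vertices of any clique must share a bag in every tree decomposition; so some bag has ≥ 3 vertices and tw(G) ≥ 2. The upper and lower bounds meet at 2, so that is the treewidth.

Treewidth 2.
One optimal decomposition is:
Bags: B1 = {a, b, d}  B2 = {a, b, c}  B3 = {a, b, e}
Tree: B1–B2, B1–B3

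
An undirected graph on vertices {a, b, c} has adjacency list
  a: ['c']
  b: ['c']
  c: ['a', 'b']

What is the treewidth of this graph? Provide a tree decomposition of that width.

The largest bag has 2 vertices, giving width 1; this decomposition certifies tw(G) ≤ 1. Since G has at least one edge (e.g. c–a), it is not an edgeless graph, so tw(G) ≥ 1. Combining the bounds, tw(G) = 1.

Treewidth 1.
One such decomposition:
Bags: B1 = {a, c}  B2 = {b, c}
Tree: B1–B2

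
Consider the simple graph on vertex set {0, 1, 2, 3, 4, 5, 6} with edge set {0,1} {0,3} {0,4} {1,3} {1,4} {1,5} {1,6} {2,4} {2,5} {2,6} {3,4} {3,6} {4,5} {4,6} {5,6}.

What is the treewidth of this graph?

3

A width-3 tree decomposition is:
Bags: B1 = {1, 3, 4, 6}  B2 = {0, 1, 3, 4}  B3 = {1, 4, 5, 6}  B4 = {2, 4, 5, 6}
Tree: B1–B2, B1–B3, B3–B4
The largest bag has 4 vertices, giving width 3; this decomposition certifies tw(G) ≤ 3. On the other hand G contains the 4-clique {0, 1, 3, 4}. A clique must lie in a single bag of any decomposition, so no decomposition can have width below 3. Therefore the treewidth is 3.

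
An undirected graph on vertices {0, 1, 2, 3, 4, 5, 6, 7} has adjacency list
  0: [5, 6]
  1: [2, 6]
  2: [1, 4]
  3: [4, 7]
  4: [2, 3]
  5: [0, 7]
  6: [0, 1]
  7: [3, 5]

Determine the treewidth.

2

A width-2 tree decomposition is:
Bags: B1 = {3, 4, 7}  B2 = {4, 5, 7}  B3 = {0, 4, 5}  B4 = {0, 4, 6}  B5 = {1, 4, 6}  B6 = {1, 2, 4}
Tree: B1–B2, B2–B3, B3–B4, B4–B5, B5–B6
Every bag has size at most 3, so the width is 3 − 1 = 2 and tw(G) ≤ 2. Since 4–3–7–5–0–6–1–2–4 is a cycle in G, G is not acyclic. Forests are exactly the graphs of treewidth ≤ 1, so tw(G) ≥ 2. Therefore the treewidth is 2.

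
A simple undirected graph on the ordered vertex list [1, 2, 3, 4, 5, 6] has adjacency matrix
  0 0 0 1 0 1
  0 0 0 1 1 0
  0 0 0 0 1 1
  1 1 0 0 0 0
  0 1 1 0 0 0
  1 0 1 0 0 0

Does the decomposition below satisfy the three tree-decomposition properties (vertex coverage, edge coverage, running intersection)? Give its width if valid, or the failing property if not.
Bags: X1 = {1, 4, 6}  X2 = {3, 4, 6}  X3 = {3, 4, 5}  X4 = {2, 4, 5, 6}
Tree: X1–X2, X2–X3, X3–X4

A tree decomposition must satisfy three properties: every vertex lies in some bag; for every edge, both endpoints lie together in some bag; and for every vertex, the bags containing it form a connected subtree. Here bags containing vertex 6 are not connected in the tree, so the decomposition is invalid.

No — bags containing vertex 6 are not connected in the tree.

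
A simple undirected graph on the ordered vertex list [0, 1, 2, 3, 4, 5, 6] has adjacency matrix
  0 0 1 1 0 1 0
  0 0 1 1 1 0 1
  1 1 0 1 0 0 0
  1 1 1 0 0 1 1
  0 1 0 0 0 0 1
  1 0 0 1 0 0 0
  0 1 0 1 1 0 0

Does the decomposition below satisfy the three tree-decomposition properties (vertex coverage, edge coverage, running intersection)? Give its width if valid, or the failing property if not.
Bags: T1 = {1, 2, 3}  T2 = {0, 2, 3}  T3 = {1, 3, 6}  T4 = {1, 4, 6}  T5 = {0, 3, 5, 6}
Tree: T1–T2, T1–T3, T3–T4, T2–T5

No — bags containing vertex 6 are not connected in the tree.

A tree decomposition must satisfy three properties: every vertex lies in some bag; for every edge, both endpoints lie together in some bag; and for every vertex, the bags containing it form a connected subtree. Here bags containing vertex 6 are not connected in the tree, so the decomposition is invalid.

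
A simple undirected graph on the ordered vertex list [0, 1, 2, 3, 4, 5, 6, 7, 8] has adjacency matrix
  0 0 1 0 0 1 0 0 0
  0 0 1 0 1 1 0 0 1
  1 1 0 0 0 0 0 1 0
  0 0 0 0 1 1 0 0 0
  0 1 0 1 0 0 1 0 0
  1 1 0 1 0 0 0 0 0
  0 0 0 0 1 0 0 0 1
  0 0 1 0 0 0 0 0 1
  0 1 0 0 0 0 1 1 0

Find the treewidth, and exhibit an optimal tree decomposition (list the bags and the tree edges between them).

Treewidth 3.
Bags: B1 = {0, 2, 3, 5}  B2 = {1, 2, 3, 5}  B3 = {1, 2, 3, 4}  B4 = {1, 2, 4, 7}  B5 = {1, 4, 7, 8}  B6 = {4, 6, 7, 8}
Tree: B1–B2, B2–B3, B3–B4, B4–B5, B5–B6

Every bag has size at most 4, so the width is 4 − 1 = 3 and tw(G) ≤ 3. For the lower bound: the 4 vertex sets {0,3,5}, {2}, {1}, {4,6,7,8} are disjoint, each induces a connected subgraph, and every pair is joined by at least one edge of G. Contracting each set to a single vertex therefore yields K_{4} as a minor, and since treewidth is minor-monotone, tw(G) ≥ tw(K_{4}) = 3. Therefore the treewidth is 3.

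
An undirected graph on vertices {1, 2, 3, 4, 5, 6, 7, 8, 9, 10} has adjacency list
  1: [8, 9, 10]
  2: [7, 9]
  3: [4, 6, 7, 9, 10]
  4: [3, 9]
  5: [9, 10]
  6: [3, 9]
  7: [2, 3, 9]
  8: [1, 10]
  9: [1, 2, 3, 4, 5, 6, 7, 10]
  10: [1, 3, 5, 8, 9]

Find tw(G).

2

A width-2 tree decomposition is:
Bags: B1 = {3, 9, 10}  B2 = {1, 9, 10}  B3 = {3, 7, 9}  B4 = {3, 4, 9}  B5 = {5, 9, 10}  B6 = {2, 7, 9}  B7 = {3, 6, 9}  B8 = {1, 8, 10}
Tree: B1–B2, B1–B3, B3–B4, B1–B5, B3–B6, B3–B7, B2–B8
Each bag holds 3 vertices, so the decomposition has width 2, which upper-bounds the treewidth. On the other hand G contains the 3-clique {1, 8, 10}. A clique must lie in a single bag of any decomposition, so no decomposition can have width below 2. Hence tw(G) = 2 exactly.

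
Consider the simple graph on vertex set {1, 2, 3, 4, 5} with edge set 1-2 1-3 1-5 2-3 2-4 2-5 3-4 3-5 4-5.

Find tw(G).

A width-3 tree decomposition is:
Bags: B1 = {1, 2, 3, 5}  B2 = {2, 3, 4, 5}
Tree: B1–B2
Each bag holds 4 vertices, so the decomposition has width 3, which upper-bounds the treewidth. On the other hand G contains the 4-clique {1, 2, 3, 5}. A clique must lie in a single bag of any decomposition, so no decomposition can have width below 3. The upper and lower bounds meet at 3, so that is the treewidth.

3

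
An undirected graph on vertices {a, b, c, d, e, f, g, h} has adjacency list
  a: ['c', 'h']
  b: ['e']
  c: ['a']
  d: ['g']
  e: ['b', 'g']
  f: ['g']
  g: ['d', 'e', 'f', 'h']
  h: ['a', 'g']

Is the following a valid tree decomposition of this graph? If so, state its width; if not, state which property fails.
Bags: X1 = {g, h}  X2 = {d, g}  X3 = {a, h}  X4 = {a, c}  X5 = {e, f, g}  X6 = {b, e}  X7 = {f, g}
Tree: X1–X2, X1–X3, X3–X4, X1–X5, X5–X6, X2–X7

A tree decomposition must satisfy three properties: every vertex lies in some bag; for every edge, both endpoints lie together in some bag; and for every vertex, the bags containing it form a connected subtree. Here bags containing vertex f are not connected in the tree, so the decomposition is invalid.

No — bags containing vertex f are not connected in the tree.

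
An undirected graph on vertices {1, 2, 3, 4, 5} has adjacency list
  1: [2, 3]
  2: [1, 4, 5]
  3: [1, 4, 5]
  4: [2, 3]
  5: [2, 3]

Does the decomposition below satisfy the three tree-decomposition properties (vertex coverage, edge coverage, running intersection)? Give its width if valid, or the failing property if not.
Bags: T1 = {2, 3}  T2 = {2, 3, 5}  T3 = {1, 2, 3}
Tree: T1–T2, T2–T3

A tree decomposition must satisfy three properties: every vertex lies in some bag; for every edge, both endpoints lie together in some bag; and for every vertex, the bags containing it form a connected subtree. Here vertex 4 appears in no bag, so the decomposition is invalid.

No — vertex 4 appears in no bag.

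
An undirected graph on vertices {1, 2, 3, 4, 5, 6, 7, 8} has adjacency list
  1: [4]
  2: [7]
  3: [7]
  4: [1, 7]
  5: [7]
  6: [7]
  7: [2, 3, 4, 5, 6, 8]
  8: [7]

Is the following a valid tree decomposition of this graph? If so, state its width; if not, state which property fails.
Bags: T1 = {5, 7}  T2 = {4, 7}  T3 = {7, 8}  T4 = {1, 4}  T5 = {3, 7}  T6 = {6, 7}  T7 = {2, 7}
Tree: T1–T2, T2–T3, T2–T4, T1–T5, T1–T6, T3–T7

Yes; width 1.

Vertex coverage: the bags together contain {1, 2, 3, 4, 5, 6, 7, 8}, the full vertex set. Edge coverage: each edge of G has both endpoints in at least one bag. Running intersection: for every vertex, the bags containing it form a connected subtree. All three properties hold, so this is a valid tree decomposition of width max|bag| − 1 = 1, and hence tw(G) ≤ 1.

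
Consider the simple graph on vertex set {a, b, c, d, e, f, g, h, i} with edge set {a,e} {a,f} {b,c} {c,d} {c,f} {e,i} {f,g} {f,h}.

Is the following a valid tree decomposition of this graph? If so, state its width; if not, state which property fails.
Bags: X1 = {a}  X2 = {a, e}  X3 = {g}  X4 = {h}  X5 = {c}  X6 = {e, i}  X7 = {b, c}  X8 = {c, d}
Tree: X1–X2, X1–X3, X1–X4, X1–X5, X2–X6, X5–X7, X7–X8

A tree decomposition must satisfy three properties: every vertex lies in some bag; for every edge, both endpoints lie together in some bag; and for every vertex, the bags containing it form a connected subtree. Here vertex f appears in no bag, so the decomposition is invalid.

No — vertex f appears in no bag.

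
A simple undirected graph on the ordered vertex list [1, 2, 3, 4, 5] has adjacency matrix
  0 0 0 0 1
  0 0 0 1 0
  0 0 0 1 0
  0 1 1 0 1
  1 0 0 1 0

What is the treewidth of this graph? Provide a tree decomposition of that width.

Each bag holds 2 vertices, so the decomposition has width 1, which upper-bounds the treewidth. Any graph with an edge has treewidth ≥ 1, and G has the edge 5–4. The upper and lower bounds meet at 1, so that is the treewidth.

Treewidth 1.
One optimal decomposition is:
Bags: B1 = {4, 5}  B2 = {1, 5}  B3 = {2, 4}  B4 = {3, 4}
Tree: B1–B2, B1–B3, B1–B4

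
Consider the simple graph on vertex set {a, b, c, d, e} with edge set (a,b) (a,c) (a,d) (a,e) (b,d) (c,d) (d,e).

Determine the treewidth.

A width-2 tree decomposition is:
Bags: B1 = {a, c, d}  B2 = {a, d, e}  B3 = {a, b, d}
Tree: B1–B2, B2–B3
Every bag has size at most 3, so the width is 3 − 1 = 2 and tw(G) ≤ 2. For the lower bound, the 3 vertices {a, d, e} are pairwise adjacent, and any tree decomposition puts a clique entirely inside one bag — forcing width ≥ 2. The upper and lower bounds meet at 2, so that is the treewidth.

2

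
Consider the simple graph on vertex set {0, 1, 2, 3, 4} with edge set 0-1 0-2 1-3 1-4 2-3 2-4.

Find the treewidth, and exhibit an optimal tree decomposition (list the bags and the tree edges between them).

Treewidth 2.
One optimal decomposition is:
Bags: B1 = {1, 2, 4}  B2 = {0, 1, 2}  B3 = {1, 2, 3}
Tree: B1–B2, B2–B3

Each bag holds 3 vertices, so the decomposition has width 2, which upper-bounds the treewidth. Since 4–1–0–2–4 is a cycle in G, G is not acyclic. Forests are exactly the graphs of treewidth ≤ 1, so tw(G) ≥ 2. Combining the bounds, tw(G) = 2.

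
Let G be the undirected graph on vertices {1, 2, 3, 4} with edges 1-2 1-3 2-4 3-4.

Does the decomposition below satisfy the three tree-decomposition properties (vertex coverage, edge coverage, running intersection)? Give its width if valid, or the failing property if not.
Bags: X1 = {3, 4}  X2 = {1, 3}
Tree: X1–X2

A tree decomposition must satisfy three properties: every vertex lies in some bag; for every edge, both endpoints lie together in some bag; and for every vertex, the bags containing it form a connected subtree. Here vertex 2 appears in no bag, so the decomposition is invalid.

No — vertex 2 appears in no bag.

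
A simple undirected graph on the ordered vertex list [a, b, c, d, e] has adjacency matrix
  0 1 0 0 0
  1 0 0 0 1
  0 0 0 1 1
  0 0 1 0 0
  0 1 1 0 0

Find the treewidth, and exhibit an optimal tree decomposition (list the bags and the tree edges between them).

Each bag holds 2 vertices, so the decomposition has width 1, which upper-bounds the treewidth. G has an edge, so its treewidth is at least 1. The upper and lower bounds meet at 1, so that is the treewidth.

Treewidth 1.
One such decomposition:
Bags: B1 = {c, d}  B2 = {c, e}  B3 = {b, e}  B4 = {a, b}
Tree: B1–B2, B2–B3, B3–B4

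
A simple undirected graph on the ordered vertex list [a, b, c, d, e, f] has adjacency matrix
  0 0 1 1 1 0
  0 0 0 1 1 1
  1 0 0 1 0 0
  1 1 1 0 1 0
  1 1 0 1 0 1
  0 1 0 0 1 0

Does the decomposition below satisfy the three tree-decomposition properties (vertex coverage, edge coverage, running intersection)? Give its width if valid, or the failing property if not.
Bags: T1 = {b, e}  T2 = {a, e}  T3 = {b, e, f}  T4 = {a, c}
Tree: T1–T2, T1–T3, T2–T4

A tree decomposition must satisfy three properties: every vertex lies in some bag; for every edge, both endpoints lie together in some bag; and for every vertex, the bags containing it form a connected subtree. Here vertex d appears in no bag, so the decomposition is invalid.

No — vertex d appears in no bag.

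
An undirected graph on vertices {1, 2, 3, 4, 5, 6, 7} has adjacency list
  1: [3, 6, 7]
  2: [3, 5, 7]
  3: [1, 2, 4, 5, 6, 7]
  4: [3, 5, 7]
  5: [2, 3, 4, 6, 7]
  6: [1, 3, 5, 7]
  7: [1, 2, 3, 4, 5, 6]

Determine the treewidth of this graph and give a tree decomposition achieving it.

The largest bag has 4 vertices, giving width 3; this decomposition certifies tw(G) ≤ 3. Conversely, {1, 3, 6, 7} is a clique of size 4, and the vertices of any clique must share a bag in every tree decomposition; so some bag has ≥ 4 vertices and tw(G) ≥ 3. Therefore the treewidth is 3.

Treewidth 3.
Bags: B1 = {3, 5, 6, 7}  B2 = {3, 4, 5, 7}  B3 = {1, 3, 6, 7}  B4 = {2, 3, 5, 7}
Tree: B1–B2, B1–B3, B2–B4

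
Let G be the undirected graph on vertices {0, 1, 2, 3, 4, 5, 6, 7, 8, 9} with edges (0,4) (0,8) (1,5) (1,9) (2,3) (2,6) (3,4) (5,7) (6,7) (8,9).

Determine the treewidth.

2

A width-2 tree decomposition is:
Bags: B1 = {2, 3, 4}  B2 = {2, 4, 6}  B3 = {4, 6, 7}  B4 = {4, 5, 7}  B5 = {1, 4, 5}  B6 = {1, 4, 9}  B7 = {4, 8, 9}  B8 = {0, 4, 8}
Tree: B1–B2, B2–B3, B3–B4, B4–B5, B5–B6, B6–B7, B7–B8
Each bag holds 3 vertices, so the decomposition has width 2, which upper-bounds the treewidth. The edges 4–3–2–6–7–5–1–9–8–0–4 form a cycle, so G is not a tree and its treewidth is at least 2. Therefore the treewidth is 2.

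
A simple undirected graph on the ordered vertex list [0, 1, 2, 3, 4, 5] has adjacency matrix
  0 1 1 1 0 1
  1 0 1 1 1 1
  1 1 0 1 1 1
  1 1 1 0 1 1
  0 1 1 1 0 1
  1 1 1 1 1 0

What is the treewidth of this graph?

4

A width-4 tree decomposition is:
Bags: B1 = {1, 2, 3, 4, 5}  B2 = {0, 1, 2, 3, 5}
Tree: B1–B2
Each bag holds 5 vertices, so the decomposition has width 4, which upper-bounds the treewidth. Conversely, {0, 1, 2, 3, 5} is a clique of size 5, and the vertices of any clique must share a bag in every tree decomposition; so some bag has ≥ 5 vertices and tw(G) ≥ 4. The upper and lower bounds meet at 4, so that is the treewidth.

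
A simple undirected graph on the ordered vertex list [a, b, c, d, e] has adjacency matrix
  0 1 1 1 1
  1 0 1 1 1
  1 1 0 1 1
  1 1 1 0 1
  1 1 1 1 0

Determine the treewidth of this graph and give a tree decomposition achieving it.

Treewidth 4.
One such decomposition:
Bags: B1 = {a, b, c, d, e}
Tree: (single bag)

With just one bag of size 5, the width is 5 − 1 = 4, so tw(G) ≤ 4. For the lower bound, the 5 vertices {a, b, c, d, e} are pairwise adjacent, and any tree decomposition puts a clique entirely inside one bag — forcing width ≥ 4. Hence tw(G) = 4 exactly.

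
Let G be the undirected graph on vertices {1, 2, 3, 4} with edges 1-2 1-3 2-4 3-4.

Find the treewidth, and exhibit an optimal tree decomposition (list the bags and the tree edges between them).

Treewidth 2.
Bags: B1 = {2, 3, 4}  B2 = {1, 2, 3}
Tree: B1–B2

The largest bag has 3 vertices, giving width 2; this decomposition certifies tw(G) ≤ 2. Since 2–4–3–1–2 is a cycle in G, G is not acyclic. Forests are exactly the graphs of treewidth ≤ 1, so tw(G) ≥ 2. The upper and lower bounds meet at 2, so that is the treewidth.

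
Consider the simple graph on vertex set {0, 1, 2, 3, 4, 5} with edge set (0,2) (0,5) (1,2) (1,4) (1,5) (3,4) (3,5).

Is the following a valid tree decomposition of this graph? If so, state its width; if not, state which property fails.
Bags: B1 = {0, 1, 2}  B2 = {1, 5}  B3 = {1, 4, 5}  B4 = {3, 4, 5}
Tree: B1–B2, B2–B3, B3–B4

No — edge (0,5) lies in no bag.

A tree decomposition must satisfy three properties: every vertex lies in some bag; for every edge, both endpoints lie together in some bag; and for every vertex, the bags containing it form a connected subtree. Here edge (0,5) lies in no bag, so the decomposition is invalid.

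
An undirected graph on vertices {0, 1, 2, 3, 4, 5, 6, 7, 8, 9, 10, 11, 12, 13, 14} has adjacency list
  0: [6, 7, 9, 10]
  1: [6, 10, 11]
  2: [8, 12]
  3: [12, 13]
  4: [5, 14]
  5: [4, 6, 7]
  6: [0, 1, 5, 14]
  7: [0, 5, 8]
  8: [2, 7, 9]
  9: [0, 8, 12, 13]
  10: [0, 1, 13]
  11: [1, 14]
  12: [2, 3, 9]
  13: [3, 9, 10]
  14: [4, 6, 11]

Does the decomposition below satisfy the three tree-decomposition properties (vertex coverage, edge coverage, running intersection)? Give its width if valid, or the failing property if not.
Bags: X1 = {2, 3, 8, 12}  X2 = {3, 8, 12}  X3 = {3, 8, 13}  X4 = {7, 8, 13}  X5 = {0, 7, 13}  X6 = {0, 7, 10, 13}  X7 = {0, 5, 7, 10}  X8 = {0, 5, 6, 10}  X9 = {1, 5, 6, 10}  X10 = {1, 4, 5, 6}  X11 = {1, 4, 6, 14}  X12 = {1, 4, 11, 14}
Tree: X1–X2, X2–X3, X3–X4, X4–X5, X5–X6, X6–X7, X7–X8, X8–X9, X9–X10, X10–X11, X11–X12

No — vertex 9 appears in no bag.

A tree decomposition must satisfy three properties: every vertex lies in some bag; for every edge, both endpoints lie together in some bag; and for every vertex, the bags containing it form a connected subtree. Here vertex 9 appears in no bag, so the decomposition is invalid.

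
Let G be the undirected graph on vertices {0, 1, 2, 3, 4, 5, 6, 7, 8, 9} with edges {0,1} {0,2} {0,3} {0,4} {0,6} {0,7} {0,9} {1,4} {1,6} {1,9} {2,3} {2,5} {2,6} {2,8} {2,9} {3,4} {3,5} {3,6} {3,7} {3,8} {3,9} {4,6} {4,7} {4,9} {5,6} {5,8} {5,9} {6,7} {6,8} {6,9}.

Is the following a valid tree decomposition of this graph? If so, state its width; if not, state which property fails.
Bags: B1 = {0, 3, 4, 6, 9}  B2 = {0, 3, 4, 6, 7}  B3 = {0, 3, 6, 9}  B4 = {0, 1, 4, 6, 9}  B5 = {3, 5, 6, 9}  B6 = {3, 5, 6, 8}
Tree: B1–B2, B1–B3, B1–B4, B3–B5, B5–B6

No — vertex 2 appears in no bag.

A tree decomposition must satisfy three properties: every vertex lies in some bag; for every edge, both endpoints lie together in some bag; and for every vertex, the bags containing it form a connected subtree. Here vertex 2 appears in no bag, so the decomposition is invalid.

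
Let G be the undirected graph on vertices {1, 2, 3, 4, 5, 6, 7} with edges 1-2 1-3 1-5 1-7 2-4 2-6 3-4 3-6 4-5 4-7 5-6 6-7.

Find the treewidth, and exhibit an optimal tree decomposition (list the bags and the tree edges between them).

Treewidth 3.
Bags: B1 = {1, 2, 4, 6}  B2 = {1, 4, 6, 7}  B3 = {1, 3, 4, 6}  B4 = {1, 4, 5, 6}
Tree: B1–B2, B2–B3, B3–B4

The largest bag has 4 vertices, giving width 3; this decomposition certifies tw(G) ≤ 3. For the lower bound: the 4 vertex sets {2,6}, {1,7}, {4}, {3} are disjoint, each induces a connected subgraph, and every pair is joined by at least one edge of G. Contracting each set to a single vertex therefore yields K_{4} as a minor, and since treewidth is minor-monotone, tw(G) ≥ tw(K_{4}) = 3. The upper and lower bounds meet at 3, so that is the treewidth.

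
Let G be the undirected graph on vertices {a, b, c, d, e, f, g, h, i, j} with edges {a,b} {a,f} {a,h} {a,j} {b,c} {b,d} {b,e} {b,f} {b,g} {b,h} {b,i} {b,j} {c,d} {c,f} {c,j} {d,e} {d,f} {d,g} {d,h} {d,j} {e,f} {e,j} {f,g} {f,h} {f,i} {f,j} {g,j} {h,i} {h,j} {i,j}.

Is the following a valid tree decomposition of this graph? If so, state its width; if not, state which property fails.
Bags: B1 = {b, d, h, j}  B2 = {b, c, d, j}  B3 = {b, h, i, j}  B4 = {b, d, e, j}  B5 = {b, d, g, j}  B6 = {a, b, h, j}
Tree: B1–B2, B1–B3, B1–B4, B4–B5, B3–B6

No — vertex f appears in no bag.

A tree decomposition must satisfy three properties: every vertex lies in some bag; for every edge, both endpoints lie together in some bag; and for every vertex, the bags containing it form a connected subtree. Here vertex f appears in no bag, so the decomposition is invalid.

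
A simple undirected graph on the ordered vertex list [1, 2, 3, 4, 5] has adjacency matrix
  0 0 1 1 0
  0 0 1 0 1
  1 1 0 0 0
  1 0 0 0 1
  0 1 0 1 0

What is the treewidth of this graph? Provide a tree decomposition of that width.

The largest bag has 3 vertices, giving width 2; this decomposition certifies tw(G) ≤ 2. For the lower bound, G contains the cycle 5–4–1–3–2–5, so G is not a forest; only forests have treewidth ≤ 1, hence tw(G) ≥ 2. Hence tw(G) = 2 exactly.

Treewidth 2.
One such decomposition:
Bags: B1 = {1, 4, 5}  B2 = {1, 3, 5}  B3 = {2, 3, 5}
Tree: B1–B2, B2–B3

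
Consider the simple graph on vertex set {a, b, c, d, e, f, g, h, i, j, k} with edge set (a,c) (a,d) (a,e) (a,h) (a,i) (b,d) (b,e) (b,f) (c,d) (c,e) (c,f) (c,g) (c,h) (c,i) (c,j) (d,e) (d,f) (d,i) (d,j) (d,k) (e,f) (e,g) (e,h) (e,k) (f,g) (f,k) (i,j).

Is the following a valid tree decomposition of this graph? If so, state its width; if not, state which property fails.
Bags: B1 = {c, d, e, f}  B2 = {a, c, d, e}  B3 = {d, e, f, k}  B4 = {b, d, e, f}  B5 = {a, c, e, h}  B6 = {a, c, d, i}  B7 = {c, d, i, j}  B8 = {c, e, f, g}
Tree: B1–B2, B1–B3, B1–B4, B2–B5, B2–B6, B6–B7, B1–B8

Checking the three conditions: (i) the bags cover all of {a, b, c, d, e, f, g, h, i, j, k}; (ii) for each edge, some bag contains both endpoints; (iii) the bags containing any fixed vertex form a subtree. All hold, so the decomposition is valid with width 4 − 1 = 3.

Yes; width 3.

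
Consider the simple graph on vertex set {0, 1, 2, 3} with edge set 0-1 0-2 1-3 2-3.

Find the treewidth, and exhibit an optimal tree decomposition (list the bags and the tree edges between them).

The largest bag has 3 vertices, giving width 2; this decomposition certifies tw(G) ≤ 2. The edges 1–0–2–3–1 form a cycle, so G is not a tree and its treewidth is at least 2. Hence tw(G) = 2 exactly.

Treewidth 2.
One such decomposition:
Bags: B1 = {0, 1, 2}  B2 = {1, 2, 3}
Tree: B1–B2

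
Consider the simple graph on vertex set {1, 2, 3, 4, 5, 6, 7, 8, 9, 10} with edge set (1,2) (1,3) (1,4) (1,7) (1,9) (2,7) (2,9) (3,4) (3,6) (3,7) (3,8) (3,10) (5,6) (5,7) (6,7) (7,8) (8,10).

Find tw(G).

A width-2 tree decomposition is:
Bags: B1 = {3, 7, 8}  B2 = {3, 6, 7}  B3 = {1, 3, 7}  B4 = {3, 8, 10}  B5 = {1, 3, 4}  B6 = {5, 6, 7}  B7 = {1, 2, 7}  B8 = {1, 2, 9}
Tree: B1–B2, B1–B3, B1–B4, B3–B5, B2–B6, B3–B7, B7–B8
Every bag has size at most 3, so the width is 3 − 1 = 2 and tw(G) ≤ 2. For the lower bound, the 3 vertices {1, 2, 9} are pairwise adjacent, and any tree decomposition puts a clique entirely inside one bag — forcing width ≥ 2. Hence tw(G) = 2 exactly.

2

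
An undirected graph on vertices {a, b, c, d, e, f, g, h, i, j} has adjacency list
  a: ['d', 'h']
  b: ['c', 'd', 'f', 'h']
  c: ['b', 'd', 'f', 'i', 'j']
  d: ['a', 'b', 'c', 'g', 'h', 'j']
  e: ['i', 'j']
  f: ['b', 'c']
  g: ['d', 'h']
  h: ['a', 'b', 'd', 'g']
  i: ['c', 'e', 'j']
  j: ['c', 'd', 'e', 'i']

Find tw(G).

A width-2 tree decomposition is:
Bags: B1 = {b, c, d}  B2 = {b, d, h}  B3 = {a, d, h}  B4 = {b, c, f}  B5 = {c, d, j}  B6 = {c, i, j}  B7 = {e, i, j}  B8 = {d, g, h}
Tree: B1–B2, B2–B3, B1–B4, B1–B5, B5–B6, B6–B7, B3–B8
Every bag has size at most 3, so the width is 3 − 1 = 2 and tw(G) ≤ 2. For the lower bound, the 3 vertices {c, d, j} are pairwise adjacent, and any tree decomposition puts a clique entirely inside one bag — forcing width ≥ 2. Hence tw(G) = 2 exactly.

2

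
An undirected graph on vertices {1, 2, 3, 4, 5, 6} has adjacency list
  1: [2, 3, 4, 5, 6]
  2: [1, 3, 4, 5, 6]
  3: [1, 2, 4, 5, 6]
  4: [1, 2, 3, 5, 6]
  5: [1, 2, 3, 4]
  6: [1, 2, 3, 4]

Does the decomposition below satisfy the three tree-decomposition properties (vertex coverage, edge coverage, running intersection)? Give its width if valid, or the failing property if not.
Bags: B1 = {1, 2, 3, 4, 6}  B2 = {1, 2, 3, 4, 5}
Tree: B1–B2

Vertex coverage: the bags together contain {1, 2, 3, 4, 5, 6}, the full vertex set. Edge coverage: each edge of G has both endpoints in at least one bag. Running intersection: for every vertex, the bags containing it form a connected subtree. All three properties hold, so this is a valid tree decomposition of width max|bag| − 1 = 4, and hence tw(G) ≤ 4.

Yes; width 4.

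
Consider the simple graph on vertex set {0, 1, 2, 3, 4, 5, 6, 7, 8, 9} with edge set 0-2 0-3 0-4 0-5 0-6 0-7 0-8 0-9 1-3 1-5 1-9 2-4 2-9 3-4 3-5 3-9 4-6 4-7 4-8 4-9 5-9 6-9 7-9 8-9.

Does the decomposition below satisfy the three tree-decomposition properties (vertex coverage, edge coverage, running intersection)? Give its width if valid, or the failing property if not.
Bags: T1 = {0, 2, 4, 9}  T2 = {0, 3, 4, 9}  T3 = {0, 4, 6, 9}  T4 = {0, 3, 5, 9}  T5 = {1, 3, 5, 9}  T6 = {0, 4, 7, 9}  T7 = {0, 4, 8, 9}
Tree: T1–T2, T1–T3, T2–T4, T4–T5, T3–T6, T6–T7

Yes; width 3.

Vertex coverage: the bags together contain {0, 1, 2, 3, 4, 5, 6, 7, 8, 9}, the full vertex set. Edge coverage: each edge of G has both endpoints in at least one bag. Running intersection: for every vertex, the bags containing it form a connected subtree. All three properties hold, so this is a valid tree decomposition of width max|bag| − 1 = 3, and hence tw(G) ≤ 3.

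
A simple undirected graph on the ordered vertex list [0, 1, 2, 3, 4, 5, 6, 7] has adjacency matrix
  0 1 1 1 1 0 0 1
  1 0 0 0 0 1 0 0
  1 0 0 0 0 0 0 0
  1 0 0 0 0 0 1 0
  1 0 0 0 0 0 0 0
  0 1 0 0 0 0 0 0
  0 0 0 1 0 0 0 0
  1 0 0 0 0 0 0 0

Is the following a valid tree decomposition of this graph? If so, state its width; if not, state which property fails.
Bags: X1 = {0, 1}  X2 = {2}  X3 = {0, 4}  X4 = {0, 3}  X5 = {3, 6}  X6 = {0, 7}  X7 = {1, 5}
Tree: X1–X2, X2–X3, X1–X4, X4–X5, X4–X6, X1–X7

No — edge (0,2) lies in no bag.

A tree decomposition must satisfy three properties: every vertex lies in some bag; for every edge, both endpoints lie together in some bag; and for every vertex, the bags containing it form a connected subtree. Here edge (0,2) lies in no bag, so the decomposition is invalid.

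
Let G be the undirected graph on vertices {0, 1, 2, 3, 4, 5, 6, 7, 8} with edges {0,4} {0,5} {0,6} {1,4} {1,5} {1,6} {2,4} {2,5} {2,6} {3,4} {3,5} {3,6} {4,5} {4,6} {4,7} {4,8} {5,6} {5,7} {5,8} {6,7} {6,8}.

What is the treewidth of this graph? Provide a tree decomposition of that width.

Treewidth 3.
One optimal decomposition is:
Bags: B1 = {0, 4, 5, 6}  B2 = {4, 5, 6, 8}  B3 = {4, 5, 6, 7}  B4 = {1, 4, 5, 6}  B5 = {3, 4, 5, 6}  B6 = {2, 4, 5, 6}
Tree: B1–B2, B2–B3, B3–B4, B1–B5, B5–B6

Every bag has size at most 4, so the width is 4 − 1 = 3 and tw(G) ≤ 3. On the other hand G contains the 4-clique {0, 4, 5, 6}. A clique must lie in a single bag of any decomposition, so no decomposition can have width below 3. Hence tw(G) = 3 exactly.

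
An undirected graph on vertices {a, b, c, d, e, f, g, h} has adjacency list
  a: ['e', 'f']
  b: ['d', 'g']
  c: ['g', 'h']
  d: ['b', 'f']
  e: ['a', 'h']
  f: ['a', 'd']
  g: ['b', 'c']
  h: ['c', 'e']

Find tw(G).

A width-2 tree decomposition is:
Bags: B1 = {a, e, h}  B2 = {a, c, h}  B3 = {a, c, g}  B4 = {a, b, g}  B5 = {a, b, d}  B6 = {a, d, f}
Tree: B1–B2, B2–B3, B3–B4, B4–B5, B5–B6
The largest bag has 3 vertices, giving width 2; this decomposition certifies tw(G) ≤ 2. The edges a–e–h–c–g–b–d–f–a form a cycle, so G is not a tree and its treewidth is at least 2. Hence tw(G) = 2 exactly.

2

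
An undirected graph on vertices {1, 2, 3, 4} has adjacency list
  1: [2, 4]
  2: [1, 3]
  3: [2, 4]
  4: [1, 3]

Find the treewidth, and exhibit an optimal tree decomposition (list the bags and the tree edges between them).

Treewidth 2.
One optimal decomposition is:
Bags: B1 = {1, 2, 4}  B2 = {2, 3, 4}
Tree: B1–B2

The largest bag has 3 vertices, giving width 2; this decomposition certifies tw(G) ≤ 2. For the lower bound, G contains the cycle 4–1–2–3–4, so G is not a forest; only forests have treewidth ≤ 1, hence tw(G) ≥ 2. The upper and lower bounds meet at 2, so that is the treewidth.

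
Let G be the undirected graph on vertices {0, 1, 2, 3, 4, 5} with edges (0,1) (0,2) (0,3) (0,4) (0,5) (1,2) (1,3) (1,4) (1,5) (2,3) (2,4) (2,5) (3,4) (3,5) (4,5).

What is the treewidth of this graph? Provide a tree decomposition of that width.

Treewidth 5.
One optimal decomposition is:
Bags: B1 = {0, 1, 2, 3, 4, 5}
Tree: (single bag)

A single bag containing all 6 vertices is trivially a valid decomposition of width 5. On the other hand G contains the 6-clique {0, 1, 2, 3, 4, 5}. A clique must lie in a single bag of any decomposition, so no decomposition can have width below 5. Therefore the treewidth is 5.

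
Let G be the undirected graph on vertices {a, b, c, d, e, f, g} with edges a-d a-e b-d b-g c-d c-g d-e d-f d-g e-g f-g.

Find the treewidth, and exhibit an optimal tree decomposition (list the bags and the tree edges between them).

Every bag has size at most 3, so the width is 3 − 1 = 2 and tw(G) ≤ 2. Conversely, {d, e, g} is a clique of size 3, and the vertices of any clique must share a bag in every tree decomposition; so some bag has ≥ 3 vertices and tw(G) ≥ 2. Combining the bounds, tw(G) = 2.

Treewidth 2.
One such decomposition:
Bags: B1 = {d, e, g}  B2 = {a, d, e}  B3 = {d, f, g}  B4 = {b, d, g}  B5 = {c, d, g}
Tree: B1–B2, B1–B3, B3–B4, B3–B5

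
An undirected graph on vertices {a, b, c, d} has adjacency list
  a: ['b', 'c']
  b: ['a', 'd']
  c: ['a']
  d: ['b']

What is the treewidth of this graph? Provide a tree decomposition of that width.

Each bag holds 2 vertices, so the decomposition has width 1, which upper-bounds the treewidth. G has an edge, so its treewidth is at least 1. Therefore the treewidth is 1.

Treewidth 1.
One such decomposition:
Bags: B1 = {b, d}  B2 = {a, b}  B3 = {a, c}
Tree: B1–B2, B2–B3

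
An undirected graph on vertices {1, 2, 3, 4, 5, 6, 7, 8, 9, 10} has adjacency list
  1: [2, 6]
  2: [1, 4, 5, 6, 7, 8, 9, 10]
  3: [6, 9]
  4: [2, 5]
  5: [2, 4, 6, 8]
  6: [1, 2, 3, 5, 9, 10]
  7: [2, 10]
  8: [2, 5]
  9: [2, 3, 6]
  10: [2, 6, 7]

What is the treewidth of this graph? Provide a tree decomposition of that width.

Each bag holds 3 vertices, so the decomposition has width 2, which upper-bounds the treewidth. On the other hand G contains the 3-clique {2, 5, 8}. A clique must lie in a single bag of any decomposition, so no decomposition can have width below 2. Hence tw(G) = 2 exactly.

Treewidth 2.
Bags: B1 = {2, 6, 10}  B2 = {2, 6, 9}  B3 = {2, 5, 6}  B4 = {2, 4, 5}  B5 = {2, 5, 8}  B6 = {3, 6, 9}  B7 = {2, 7, 10}  B8 = {1, 2, 6}
Tree: B1–B2, B2–B3, B3–B4, B3–B5, B2–B6, B1–B7, B2–B8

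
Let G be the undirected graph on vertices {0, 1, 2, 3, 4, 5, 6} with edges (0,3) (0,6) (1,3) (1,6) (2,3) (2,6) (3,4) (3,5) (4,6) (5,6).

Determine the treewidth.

A width-2 tree decomposition is:
Bags: B1 = {2, 3, 6}  B2 = {3, 5, 6}  B3 = {3, 4, 6}  B4 = {0, 3, 6}  B5 = {1, 3, 6}
Tree: B1–B2, B2–B3, B3–B4, B4–B5
The largest bag has 3 vertices, giving width 2; this decomposition certifies tw(G) ≤ 2. The edges 3–2–6–5–3 form a cycle, so G is not a tree and its treewidth is at least 2. Combining the bounds, tw(G) = 2.

2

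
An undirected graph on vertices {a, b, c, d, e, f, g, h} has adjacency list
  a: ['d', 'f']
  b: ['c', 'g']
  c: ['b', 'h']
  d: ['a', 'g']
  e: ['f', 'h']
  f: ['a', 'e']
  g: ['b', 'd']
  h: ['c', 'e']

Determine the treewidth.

A width-2 tree decomposition is:
Bags: B1 = {e, f, h}  B2 = {c, f, h}  B3 = {b, c, f}  B4 = {b, f, g}  B5 = {d, f, g}  B6 = {a, d, f}
Tree: B1–B2, B2–B3, B3–B4, B4–B5, B5–B6
The largest bag has 3 vertices, giving width 2; this decomposition certifies tw(G) ≤ 2. For the lower bound, G contains the cycle f–e–h–c–b–g–d–a–f, so G is not a forest; only forests have treewidth ≤ 1, hence tw(G) ≥ 2. Therefore the treewidth is 2.

2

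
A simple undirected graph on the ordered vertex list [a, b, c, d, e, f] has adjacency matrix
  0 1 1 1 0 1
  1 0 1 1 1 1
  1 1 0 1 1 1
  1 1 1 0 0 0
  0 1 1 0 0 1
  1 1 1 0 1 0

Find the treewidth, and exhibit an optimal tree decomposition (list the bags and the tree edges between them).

The largest bag has 4 vertices, giving width 3; this decomposition certifies tw(G) ≤ 3. Conversely, {a, b, c, d} is a clique of size 4, and the vertices of any clique must share a bag in every tree decomposition; so some bag has ≥ 4 vertices and tw(G) ≥ 3. The upper and lower bounds meet at 3, so that is the treewidth.

Treewidth 3.
One optimal decomposition is:
Bags: B1 = {a, b, c, f}  B2 = {a, b, c, d}  B3 = {b, c, e, f}
Tree: B1–B2, B1–B3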